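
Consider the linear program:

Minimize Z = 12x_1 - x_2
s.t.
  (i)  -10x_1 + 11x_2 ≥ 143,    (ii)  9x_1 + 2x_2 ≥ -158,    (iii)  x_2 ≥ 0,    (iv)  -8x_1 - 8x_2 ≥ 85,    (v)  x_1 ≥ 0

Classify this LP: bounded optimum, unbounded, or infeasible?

infeasible

The boundaries -10x_1 + 11x_2 = 143 and x_2 = 0 meet at (-143/10, 0), but that point violates x_1 ≥ 0. Every candidate vertex is excluded by some other constraint, so the feasible region is empty.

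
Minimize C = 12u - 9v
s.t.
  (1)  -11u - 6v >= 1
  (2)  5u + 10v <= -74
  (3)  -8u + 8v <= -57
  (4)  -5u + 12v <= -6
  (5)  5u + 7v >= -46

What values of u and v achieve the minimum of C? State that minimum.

The binding constraints are 5u + 10v = -74 and 5u + 7v = -46.
Solving simultaneously gives u = 58/15, v = -28/3.

u = 58/15, v = -28/3, minimum C = 652/5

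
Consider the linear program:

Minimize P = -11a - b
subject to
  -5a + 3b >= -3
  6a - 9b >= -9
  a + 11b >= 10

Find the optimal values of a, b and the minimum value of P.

a = 2, b = 7/3, minimum P = -73/3

Extreme points and P = -11a - b:
  (2, 7/3) → P = -73/3
  (63/58, 47/58) → P = -370/29
  (-3/25, 23/25) → P = 2/5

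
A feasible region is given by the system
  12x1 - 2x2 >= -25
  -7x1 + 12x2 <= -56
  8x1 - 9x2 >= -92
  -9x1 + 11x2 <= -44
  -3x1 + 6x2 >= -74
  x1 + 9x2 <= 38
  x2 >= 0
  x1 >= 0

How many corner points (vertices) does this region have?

Of the 28 pairwise boundary intersections, those satisfying every inequality are:
  (64/5, 14/5)
  (8, 0)
  (298/11, 40/33)
  (74/3, 0)

4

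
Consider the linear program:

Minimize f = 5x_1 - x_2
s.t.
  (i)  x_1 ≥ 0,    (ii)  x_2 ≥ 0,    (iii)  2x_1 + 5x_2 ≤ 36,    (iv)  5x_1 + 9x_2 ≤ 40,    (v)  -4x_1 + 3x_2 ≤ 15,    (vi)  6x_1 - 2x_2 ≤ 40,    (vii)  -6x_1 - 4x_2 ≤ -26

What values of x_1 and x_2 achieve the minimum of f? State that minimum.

Corner points and f = 5x_1 - x_2:
  (20/3, 0) → f = 100/3
  (13/3, 0) → f = 65/3
  (55/8, 5/8) → f = 135/4
  (37/17, 55/17) → f = 130/17

At the optimal vertex, 5x_1 + 9x_2 = 40 and -6x_1 - 4x_2 = -26.
Solving simultaneously gives x_1 = 37/17, x_2 = 55/17.

x_1 = 37/17, x_2 = 55/17, minimum f = 130/17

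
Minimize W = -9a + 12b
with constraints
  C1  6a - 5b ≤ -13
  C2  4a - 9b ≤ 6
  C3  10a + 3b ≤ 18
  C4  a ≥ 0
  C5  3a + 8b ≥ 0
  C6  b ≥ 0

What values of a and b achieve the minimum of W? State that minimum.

The optimum lies where 6a - 5b = -13 and a = 0.
Solving simultaneously gives a = 0, b = 13/5.

a = 0, b = 13/5, minimum W = 156/5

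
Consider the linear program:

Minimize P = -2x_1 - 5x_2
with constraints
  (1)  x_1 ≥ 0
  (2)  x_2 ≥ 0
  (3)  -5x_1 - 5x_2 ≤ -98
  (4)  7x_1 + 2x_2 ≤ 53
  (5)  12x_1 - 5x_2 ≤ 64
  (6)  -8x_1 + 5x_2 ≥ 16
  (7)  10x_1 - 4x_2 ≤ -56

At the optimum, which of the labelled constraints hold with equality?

Corner points and P = -2x_1 - 5x_2:
  (0, 98/5) → P = -98
  (0, 53/2) → P = -265/2
  (8/5, 18) → P = -466/5
  (25/12, 461/24) → P = -2405/24

The minimum is at (0, 53/2). Substituting into each constraint, equality holds for (1) and (4); the remaining constraints have slack.

(1) and (4)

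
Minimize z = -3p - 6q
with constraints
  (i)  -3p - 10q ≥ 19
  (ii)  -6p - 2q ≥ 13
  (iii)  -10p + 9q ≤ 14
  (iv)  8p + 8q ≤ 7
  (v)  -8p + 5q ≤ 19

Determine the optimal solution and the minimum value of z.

p = -46/27, q = -25/18, minimum z = 121/9

The feasible region is unbounded (it extends along (1, -3), (-5, -8)), but z strictly increases along every unbounded feasible direction, so there is no improving ray and the minimum is attained at a vertex.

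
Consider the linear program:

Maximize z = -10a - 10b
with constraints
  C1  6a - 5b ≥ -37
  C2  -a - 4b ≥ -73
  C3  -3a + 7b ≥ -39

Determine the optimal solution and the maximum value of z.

Extreme points and z = -10a - 10b:
  (217/29, 475/29) → z = -6920/29
  (-454/27, -115/9) → z = 7990/27
  (667/19, 180/19) → z = -8470/19

The binding constraints are 6a - 5b = -37 and -3a + 7b = -39.
Solving simultaneously gives a = -454/27, b = -115/9.

a = -454/27, b = -115/9, maximum z = 7990/27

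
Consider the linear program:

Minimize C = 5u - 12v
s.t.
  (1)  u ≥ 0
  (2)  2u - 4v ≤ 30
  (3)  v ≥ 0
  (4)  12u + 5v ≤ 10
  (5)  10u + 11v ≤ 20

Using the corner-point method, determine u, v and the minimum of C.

Extreme points and C = 5u - 12v:
  (0, 0) → C = 0
  (0, 20/11) → C = -240/11
  (5/6, 0) → C = 25/6
  (5/41, 70/41) → C = -815/41

u = 0, v = 20/11, minimum C = -240/11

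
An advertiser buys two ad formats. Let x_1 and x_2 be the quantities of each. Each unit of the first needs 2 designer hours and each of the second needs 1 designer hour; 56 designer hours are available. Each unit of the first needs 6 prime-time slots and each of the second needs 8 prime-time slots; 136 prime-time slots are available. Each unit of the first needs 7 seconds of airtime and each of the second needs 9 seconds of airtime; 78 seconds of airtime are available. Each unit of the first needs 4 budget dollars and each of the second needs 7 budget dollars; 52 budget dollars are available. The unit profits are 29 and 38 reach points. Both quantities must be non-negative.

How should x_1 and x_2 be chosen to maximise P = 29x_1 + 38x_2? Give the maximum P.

Vertices and P = 29x_1 + 38x_2:
  (0, 0) → P = 0
  (0, 52/7) → P = 1976/7
  (78/7, 0) → P = 2262/7
  (6, 4) → P = 326

At the optimal vertex, 7x_1 + 9x_2 = 78 and 4x_1 + 7x_2 = 52.
Solving simultaneously gives x_1 = 6, x_2 = 4.

x_1 = 6, x_2 = 4, maximum P = 326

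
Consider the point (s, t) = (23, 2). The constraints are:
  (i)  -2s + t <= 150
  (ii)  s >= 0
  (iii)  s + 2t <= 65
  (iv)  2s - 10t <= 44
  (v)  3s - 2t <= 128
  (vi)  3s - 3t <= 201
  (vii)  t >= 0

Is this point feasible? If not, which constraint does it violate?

(i): -44 ≤ 150 ✓
(ii): 23 ≥ 0 ✓
(iii): 27 ≤ 65 ✓
(iv): 26 ≤ 44 ✓
(v): 65 ≤ 128 ✓
(vi): 63 ≤ 201 ✓
(vii): 2 ≥ 0 ✓

feasible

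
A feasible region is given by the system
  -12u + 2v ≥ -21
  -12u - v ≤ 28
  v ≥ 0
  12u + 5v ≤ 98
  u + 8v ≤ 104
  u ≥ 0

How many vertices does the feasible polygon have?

The feasible vertices (each the meet of two boundaries and inside every other half-plane) are:
  (7/4, 0)
  (43/12, 11)
  (0, 0)
  (264/91, 1150/91)
  (0, 13)

5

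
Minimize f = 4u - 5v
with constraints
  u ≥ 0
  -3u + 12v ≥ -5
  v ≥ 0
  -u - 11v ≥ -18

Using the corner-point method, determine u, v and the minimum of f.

Feasible corners and f = 4u - 5v:
  (0, 0) → f = 0
  (0, 18/11) → f = -90/11
  (5/3, 0) → f = 20/3
  (271/45, 49/45) → f = 839/45

u = 0, v = 18/11, minimum f = -90/11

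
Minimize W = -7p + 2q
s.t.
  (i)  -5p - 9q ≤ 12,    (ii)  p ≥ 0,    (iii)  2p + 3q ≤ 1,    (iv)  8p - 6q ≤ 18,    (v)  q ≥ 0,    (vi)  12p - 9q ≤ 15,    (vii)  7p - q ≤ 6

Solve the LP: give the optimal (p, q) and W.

Feasible corners and W = -7p + 2q:
  (0, 1/3) → W = 2/3
  (0, 0) → W = 0
  (1/2, 0) → W = -7/2

The optimum lies where 2p + 3q = 1 and q = 0.
Solving simultaneously gives p = 1/2, q = 0.

p = 1/2, q = 0, minimum W = -7/2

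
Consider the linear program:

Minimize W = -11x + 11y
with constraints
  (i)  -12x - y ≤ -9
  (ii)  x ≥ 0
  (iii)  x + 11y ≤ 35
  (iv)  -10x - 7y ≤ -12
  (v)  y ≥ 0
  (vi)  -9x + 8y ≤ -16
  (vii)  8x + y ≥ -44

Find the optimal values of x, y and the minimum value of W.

Extreme points and W = -11x + 11y:
  (35, 0) → W = -385
  (456/107, 299/107) → W = -1727/107
  (16/9, 0) → W = -176/9

The binding constraints are x + 11y = 35 and y = 0.
Solving simultaneously gives x = 35, y = 0.

x = 35, y = 0, minimum W = -385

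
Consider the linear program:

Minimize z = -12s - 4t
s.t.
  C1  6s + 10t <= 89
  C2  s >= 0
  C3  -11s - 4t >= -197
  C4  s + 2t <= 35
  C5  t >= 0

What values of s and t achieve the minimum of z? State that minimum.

s = 89/6, t = 0, minimum z = -178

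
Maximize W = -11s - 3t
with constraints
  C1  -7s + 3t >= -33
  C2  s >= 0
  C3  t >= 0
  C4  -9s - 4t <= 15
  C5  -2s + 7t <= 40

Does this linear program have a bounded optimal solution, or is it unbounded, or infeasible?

Extreme points and W = -11s - 3t:
  (33/7, 0) → W = -363/7
  (351/43, 346/43) → W = -4899/43
  (0, 0) → W = 0
  (0, 40/7) → W = -120/7
The feasible region has finitely many vertices and no improving ray; the maximum is 0 at (0, 0).

bounded optimum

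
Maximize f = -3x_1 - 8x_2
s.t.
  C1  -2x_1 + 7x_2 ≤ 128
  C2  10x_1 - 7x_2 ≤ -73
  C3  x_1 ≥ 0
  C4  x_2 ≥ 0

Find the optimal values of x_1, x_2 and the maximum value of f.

Extreme points and f = -3x_1 - 8x_2:
  (55/8, 81/4) → f = -1461/8
  (0, 128/7) → f = -1024/7
  (0, 73/7) → f = -584/7

The binding constraints are 10x_1 - 7x_2 = -73 and x_1 = 0.
Solving simultaneously gives x_1 = 0, x_2 = 73/7.

x_1 = 0, x_2 = 73/7, maximum f = -584/7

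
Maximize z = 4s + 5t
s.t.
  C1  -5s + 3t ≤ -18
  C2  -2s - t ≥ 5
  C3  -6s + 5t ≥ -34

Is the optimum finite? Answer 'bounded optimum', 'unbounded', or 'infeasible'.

bounded optimum

Vertices and z = 4s + 5t:
  (3/11, -61/11) → z = -293/11
  (-12/7, -62/7) → z = -358/7
  (9/16, -49/8) → z = -227/8
The feasible region has finitely many vertices and no improving ray; the maximum is -293/11 at (3/11, -61/11).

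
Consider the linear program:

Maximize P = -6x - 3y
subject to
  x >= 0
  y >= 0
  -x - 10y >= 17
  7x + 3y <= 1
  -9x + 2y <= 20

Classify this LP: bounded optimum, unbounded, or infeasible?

infeasible

The boundaries x = 0 and y = 0 meet at (0, 0), but that point violates -x - 10y ≥ 17. Every candidate vertex is excluded by some other constraint, so the feasible region is empty.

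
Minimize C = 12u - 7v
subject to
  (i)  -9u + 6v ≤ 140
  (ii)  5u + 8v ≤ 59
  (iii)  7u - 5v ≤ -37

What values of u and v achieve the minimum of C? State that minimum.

Feasible corners and C = 12u - 7v:
  (-383/51, 1231/102) → C = -17809/102
  (-478/3, -647/3) → C = -1207/3
  (-1/81, 598/81) → C = -4198/81

The optimum lies where -9u + 6v = 140 and 7u - 5v = -37.
Solving simultaneously gives u = -478/3, v = -647/3.

u = -478/3, v = -647/3, minimum C = -1207/3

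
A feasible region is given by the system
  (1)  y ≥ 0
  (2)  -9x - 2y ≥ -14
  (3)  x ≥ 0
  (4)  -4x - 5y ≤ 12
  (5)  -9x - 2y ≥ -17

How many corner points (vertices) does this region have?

Of the 9 pairwise boundary intersections, those satisfying every inequality are:
  (14/9, 0)
  (0, 0)
  (0, 7)

3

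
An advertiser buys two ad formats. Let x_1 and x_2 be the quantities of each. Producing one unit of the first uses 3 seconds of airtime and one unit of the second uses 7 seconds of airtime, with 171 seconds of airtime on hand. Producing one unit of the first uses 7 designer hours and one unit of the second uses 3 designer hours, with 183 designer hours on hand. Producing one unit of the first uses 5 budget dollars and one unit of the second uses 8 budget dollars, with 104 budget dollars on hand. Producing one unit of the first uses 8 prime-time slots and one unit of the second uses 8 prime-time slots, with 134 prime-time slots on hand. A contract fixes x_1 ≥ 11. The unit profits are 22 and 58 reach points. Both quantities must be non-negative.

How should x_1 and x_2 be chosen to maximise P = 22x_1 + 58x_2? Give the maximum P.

x_1 = 11, x_2 = 23/4, maximum P = 1151/2

Feasible corners and P = 22x_1 + 58x_2:
  (67/4, 0) → P = 737/2
  (11, 0) → P = 242
  (11, 23/4) → P = 1151/2

The binding constraints are 8x_1 + 8x_2 = 134 and x_1 = 11.
Solving simultaneously gives x_1 = 11, x_2 = 23/4.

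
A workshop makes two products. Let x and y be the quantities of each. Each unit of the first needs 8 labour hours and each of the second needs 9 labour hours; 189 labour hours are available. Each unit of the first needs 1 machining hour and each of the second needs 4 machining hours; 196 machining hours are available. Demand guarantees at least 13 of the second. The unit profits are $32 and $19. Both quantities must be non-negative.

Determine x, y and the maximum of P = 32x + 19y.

Corner points and P = 32x + 19y:
  (0, 21) → P = 399
  (0, 13) → P = 247
  (9, 13) → P = 535

The binding constraints are 8x + 9y = 189 and y = 13.
Solving simultaneously gives x = 9, y = 13.

x = 9, y = 13, maximum P = 535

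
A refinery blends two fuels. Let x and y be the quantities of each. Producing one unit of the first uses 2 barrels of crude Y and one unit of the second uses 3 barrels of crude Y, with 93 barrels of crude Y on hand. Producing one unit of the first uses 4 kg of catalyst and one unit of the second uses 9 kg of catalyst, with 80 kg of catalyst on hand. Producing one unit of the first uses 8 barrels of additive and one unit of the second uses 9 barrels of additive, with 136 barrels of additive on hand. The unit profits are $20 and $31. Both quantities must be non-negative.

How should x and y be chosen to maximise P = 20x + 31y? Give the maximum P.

x = 14, y = 8/3, maximum P = 1088/3

Extreme points and P = 20x + 31y:
  (0, 0) → P = 0
  (0, 80/9) → P = 2480/9
  (17, 0) → P = 340
  (14, 8/3) → P = 1088/3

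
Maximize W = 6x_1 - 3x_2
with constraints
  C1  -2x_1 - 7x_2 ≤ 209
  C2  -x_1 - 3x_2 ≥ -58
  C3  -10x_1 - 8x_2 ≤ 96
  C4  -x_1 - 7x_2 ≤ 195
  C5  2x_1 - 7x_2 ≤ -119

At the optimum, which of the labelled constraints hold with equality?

Feasible corners and W = 6x_1 - 3x_2:
  (-376/11, 338/11) → W = -3270/11
  (49/13, 235/13) → W = -411/13
  (-812/43, 499/43) → W = -6369/43

The maximum is at (49/13, 235/13). Substituting into each constraint, equality holds for C2 and C5; the remaining constraints have slack.

C2 and C5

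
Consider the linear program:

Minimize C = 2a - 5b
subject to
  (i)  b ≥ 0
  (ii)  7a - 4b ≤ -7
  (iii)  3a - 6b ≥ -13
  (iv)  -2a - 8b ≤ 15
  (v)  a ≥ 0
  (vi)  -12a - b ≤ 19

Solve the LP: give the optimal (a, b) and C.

Extreme points and C = 2a - 5b:
  (1/3, 7/3) → C = -11
  (0, 7/4) → C = -35/4
  (0, 13/6) → C = -65/6

a = 1/3, b = 7/3, minimum C = -11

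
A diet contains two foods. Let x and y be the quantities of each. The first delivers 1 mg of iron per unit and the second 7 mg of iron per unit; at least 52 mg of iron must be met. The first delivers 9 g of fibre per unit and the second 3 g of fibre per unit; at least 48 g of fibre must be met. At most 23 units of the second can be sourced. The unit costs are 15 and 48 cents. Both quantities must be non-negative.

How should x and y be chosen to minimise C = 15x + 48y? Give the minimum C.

Feasible corners and C = 15x + 48y:
  (0, 16) → C = 768
  (0, 23) → C = 1104
  (52, 0) → C = 780
  (3, 7) → C = 381
The feasible region is unbounded (it extends along (1, 0)), but C strictly increases along every unbounded feasible direction, so there is no improving ray and the minimum is attained at a vertex.

x = 3, y = 7, minimum C = 381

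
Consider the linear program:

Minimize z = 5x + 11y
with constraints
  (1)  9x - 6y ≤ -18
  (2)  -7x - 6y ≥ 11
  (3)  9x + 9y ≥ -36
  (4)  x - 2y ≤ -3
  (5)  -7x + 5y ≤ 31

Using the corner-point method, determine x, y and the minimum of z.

x = -11/3, y = -1/3, minimum z = -22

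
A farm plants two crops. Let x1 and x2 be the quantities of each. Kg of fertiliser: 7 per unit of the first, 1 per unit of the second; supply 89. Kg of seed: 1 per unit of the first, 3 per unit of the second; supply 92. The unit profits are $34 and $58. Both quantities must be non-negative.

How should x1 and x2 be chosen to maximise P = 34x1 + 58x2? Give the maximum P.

Extreme points and P = 34x1 + 58x2:
  (0, 0) → P = 0
  (0, 92/3) → P = 5336/3
  (89/7, 0) → P = 3026/7
  (35/4, 111/4) → P = 1907

x1 = 35/4, x2 = 111/4, maximum P = 1907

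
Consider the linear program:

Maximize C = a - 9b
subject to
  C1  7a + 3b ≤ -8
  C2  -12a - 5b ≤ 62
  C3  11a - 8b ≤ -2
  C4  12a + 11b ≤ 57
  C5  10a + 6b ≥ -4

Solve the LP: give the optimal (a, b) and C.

Extreme points and C = a - 9b:
  (-259/41, 495/41) → C = -4714/41
  (-3, 13/3) → C = -42
  (-193/19, 309/19) → C = -2974/19

The binding constraints are 7a + 3b = -8 and 10a + 6b = -4.
Solving simultaneously gives a = -3, b = 13/3.

a = -3, b = 13/3, maximum C = -42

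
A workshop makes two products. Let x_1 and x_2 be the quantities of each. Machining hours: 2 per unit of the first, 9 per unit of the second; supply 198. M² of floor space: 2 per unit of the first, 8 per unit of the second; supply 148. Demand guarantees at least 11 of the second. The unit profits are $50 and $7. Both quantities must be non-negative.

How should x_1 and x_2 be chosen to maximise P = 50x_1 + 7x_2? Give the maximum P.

Feasible corners and P = 50x_1 + 7x_2:
  (0, 37/2) → P = 259/2
  (0, 11) → P = 77
  (30, 11) → P = 1577

x_1 = 30, x_2 = 11, maximum P = 1577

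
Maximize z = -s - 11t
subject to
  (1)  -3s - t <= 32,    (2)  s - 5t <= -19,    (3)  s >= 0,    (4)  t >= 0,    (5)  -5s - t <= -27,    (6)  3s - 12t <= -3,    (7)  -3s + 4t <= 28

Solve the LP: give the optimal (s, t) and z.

Extreme points and z = -s - 11t:
  (58/13, 61/13) → z = -729/13
  (71, 18) → z = -269
  (80/23, 221/23) → z = -2511/23
The feasible region is unbounded (it extends along (4, 3), (4, 1)), but z strictly decreases along every unbounded feasible direction, so there is no improving ray and the maximum is attained at a vertex.

s = 58/13, t = 61/13, maximum z = -729/13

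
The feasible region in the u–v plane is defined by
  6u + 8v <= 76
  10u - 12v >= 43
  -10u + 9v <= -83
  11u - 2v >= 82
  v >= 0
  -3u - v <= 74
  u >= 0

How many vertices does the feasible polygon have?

Pairwise boundary intersections that survive every other constraint:
  (674/67, 131/67)
  (38/3, 0)
  (83/10, 0)

3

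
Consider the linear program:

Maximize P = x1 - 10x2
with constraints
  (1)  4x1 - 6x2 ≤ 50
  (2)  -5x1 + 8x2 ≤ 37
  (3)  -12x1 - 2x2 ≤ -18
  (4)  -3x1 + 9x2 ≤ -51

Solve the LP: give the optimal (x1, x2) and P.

x1 = 13/5, x2 = -33/5, maximum P = 343/5

Corner points and P = x1 - 10x2:
  (13/5, -33/5) → P = 343/5
  (8, -3) → P = 38
  (44/19, -93/19) → P = 974/19

The optimum lies where 4x1 - 6x2 = 50 and -12x1 - 2x2 = -18.
Solving simultaneously gives x1 = 13/5, x2 = -33/5.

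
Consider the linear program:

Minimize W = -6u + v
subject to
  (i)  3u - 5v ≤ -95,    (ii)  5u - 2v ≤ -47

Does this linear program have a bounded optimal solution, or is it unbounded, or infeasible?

unbounded

From the feasible point (-45/19, 334/19), moving in the direction (2, 5) keeps every constraint satisfied while W decreases without bound.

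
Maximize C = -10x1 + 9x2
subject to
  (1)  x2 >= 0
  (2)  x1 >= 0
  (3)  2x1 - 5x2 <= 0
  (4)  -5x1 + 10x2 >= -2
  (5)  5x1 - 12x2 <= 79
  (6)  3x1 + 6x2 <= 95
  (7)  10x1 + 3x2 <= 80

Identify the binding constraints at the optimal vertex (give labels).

(2) and (6)

Vertices and C = -10x1 + 9x2:
  (0, 0) → C = 0
  (0, 95/6) → C = 285/2
  (2, 4/5) → C = -64/5
  (806/115, 76/23) → C = -928/23
  (65/17, 710/51) → C = 1480/17

The maximum is at (0, 95/6). Substituting into each constraint, equality holds for (2) and (6); the remaining constraints have slack.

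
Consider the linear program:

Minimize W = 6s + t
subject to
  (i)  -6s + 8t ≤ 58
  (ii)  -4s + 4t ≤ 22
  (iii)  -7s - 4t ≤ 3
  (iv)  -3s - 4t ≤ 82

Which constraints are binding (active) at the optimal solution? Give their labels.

Extreme points and W = 6s + t:
  (7, 25/2) → W = 109/2
  (-25/11, 71/22) → W = -229/22
  (79/4, -565/16) → W = 1331/16
The feasible region is unbounded (it extends along (4, -3), (4, 3)), but W strictly increases along every unbounded feasible direction, so there is no improving ray and the minimum is attained at a vertex.

The minimum is at (-25/11, 71/22). Substituting into each constraint, equality holds for (ii) and (iii); the remaining constraints have slack.

(ii) and (iii)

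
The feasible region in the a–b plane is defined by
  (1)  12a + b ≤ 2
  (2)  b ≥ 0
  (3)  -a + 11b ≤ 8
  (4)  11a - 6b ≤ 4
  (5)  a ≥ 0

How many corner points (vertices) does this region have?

4

Pairwise boundary intersections that survive every other constraint:
  (1/6, 0)
  (2/19, 14/19)
  (0, 0)
  (0, 8/11)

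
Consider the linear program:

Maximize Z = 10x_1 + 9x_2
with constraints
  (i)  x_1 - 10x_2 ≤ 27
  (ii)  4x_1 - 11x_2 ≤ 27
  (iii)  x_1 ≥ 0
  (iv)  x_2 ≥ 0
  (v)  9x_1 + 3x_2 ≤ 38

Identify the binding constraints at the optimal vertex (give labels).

(iii) and (v)

Extreme points and Z = 10x_1 + 9x_2:
  (0, 0) → Z = 0
  (0, 38/3) → Z = 114
  (38/9, 0) → Z = 380/9

The maximum is at (0, 38/3). Substituting into each constraint, equality holds for (iii) and (v); the remaining constraints have slack.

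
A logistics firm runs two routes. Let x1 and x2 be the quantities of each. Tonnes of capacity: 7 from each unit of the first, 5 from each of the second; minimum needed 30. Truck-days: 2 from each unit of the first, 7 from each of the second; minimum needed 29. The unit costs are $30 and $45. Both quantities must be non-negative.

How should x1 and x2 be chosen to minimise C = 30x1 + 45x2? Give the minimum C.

Vertices and C = 30x1 + 45x2:
  (0, 6) → C = 270
  (29/2, 0) → C = 435
  (5/3, 11/3) → C = 215
The feasible region is unbounded (it extends along (0, 1), (1, 0)), but C strictly increases along every unbounded feasible direction, so there is no improving ray and the minimum is attained at a vertex.

The binding constraints are 7x1 + 5x2 = 30 and 2x1 + 7x2 = 29.
Solving simultaneously gives x1 = 5/3, x2 = 11/3.

x1 = 5/3, x2 = 11/3, minimum C = 215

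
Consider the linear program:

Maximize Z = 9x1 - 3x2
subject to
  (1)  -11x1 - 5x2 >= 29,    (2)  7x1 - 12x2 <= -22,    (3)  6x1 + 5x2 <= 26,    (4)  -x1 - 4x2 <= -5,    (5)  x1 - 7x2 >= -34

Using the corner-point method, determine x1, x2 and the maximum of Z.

x1 = -47/13, x2 = 28/13, maximum Z = -39

The binding constraints are -11x1 - 5x2 = 29 and -x1 - 4x2 = -5.
Solving simultaneously gives x1 = -47/13, x2 = 28/13.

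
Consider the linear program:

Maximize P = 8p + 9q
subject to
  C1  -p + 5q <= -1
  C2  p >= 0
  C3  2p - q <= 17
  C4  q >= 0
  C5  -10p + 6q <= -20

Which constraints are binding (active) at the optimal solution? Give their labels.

Corner points and P = 8p + 9q:
  (28/3, 5/3) → P = 269/3
  (47/22, 5/22) → P = 421/22
  (17/2, 0) → P = 68
  (2, 0) → P = 16

The maximum is at (28/3, 5/3). Substituting into each constraint, equality holds for C1 and C3; the remaining constraints have slack.

C1 and C3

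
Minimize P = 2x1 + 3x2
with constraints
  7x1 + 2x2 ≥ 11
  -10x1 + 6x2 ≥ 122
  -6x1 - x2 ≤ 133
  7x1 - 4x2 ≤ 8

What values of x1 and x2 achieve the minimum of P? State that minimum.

x1 = -89/31, x2 = 482/31, minimum P = 1268/31

Corner points and P = 2x1 + 3x2:
  (-89/31, 482/31) → P = 1268/31
  (-277/5, 997/5) → P = 2437/5
  (268, 467) → P = 1937
The feasible region is unbounded (it extends along (-1, 6), (4, 7)), but P strictly increases along every unbounded feasible direction, so there is no improving ray and the minimum is attained at a vertex.

The optimum lies where 7x1 + 2x2 = 11 and -10x1 + 6x2 = 122.
Solving simultaneously gives x1 = -89/31, x2 = 482/31.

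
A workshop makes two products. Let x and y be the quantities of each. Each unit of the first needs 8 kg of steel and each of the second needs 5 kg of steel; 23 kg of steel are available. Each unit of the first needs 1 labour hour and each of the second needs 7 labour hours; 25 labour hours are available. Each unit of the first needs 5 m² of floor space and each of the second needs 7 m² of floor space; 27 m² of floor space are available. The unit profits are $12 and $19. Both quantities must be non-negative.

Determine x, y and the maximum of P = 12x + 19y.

Extreme points and P = 12x + 19y:
  (0, 0) → P = 0
  (0, 25/7) → P = 475/7
  (23/8, 0) → P = 69/2
  (26/31, 101/31) → P = 2231/31
  (1/2, 7/2) → P = 145/2

x = 1/2, y = 7/2, maximum P = 145/2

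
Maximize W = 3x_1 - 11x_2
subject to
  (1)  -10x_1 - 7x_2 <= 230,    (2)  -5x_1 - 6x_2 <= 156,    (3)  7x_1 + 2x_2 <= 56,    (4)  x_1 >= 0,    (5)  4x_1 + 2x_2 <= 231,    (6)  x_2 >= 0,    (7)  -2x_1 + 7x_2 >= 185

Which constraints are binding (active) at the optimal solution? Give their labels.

(4) and (7)

Corner points and W = 3x_1 - 11x_2:
  (0, 28) → W = -308
  (22/53, 1407/53) → W = -15411/53
  (0, 185/7) → W = -2035/7

The maximum is at (0, 185/7). Substituting into each constraint, equality holds for (4) and (7); the remaining constraints have slack.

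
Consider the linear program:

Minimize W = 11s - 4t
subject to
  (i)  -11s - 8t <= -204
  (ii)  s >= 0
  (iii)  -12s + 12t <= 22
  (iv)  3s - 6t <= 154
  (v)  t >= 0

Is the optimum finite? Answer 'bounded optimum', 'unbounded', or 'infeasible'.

Extreme points and W = 11s - 4t:
  (568/57, 1345/114) → W = 1186/19
  (204/11, 0) → W = 204
  (154/3, 0) → W = 1694/3
The feasible region has finitely many vertices and no improving ray; the minimum is 1186/19 at (568/57, 1345/114).

bounded optimum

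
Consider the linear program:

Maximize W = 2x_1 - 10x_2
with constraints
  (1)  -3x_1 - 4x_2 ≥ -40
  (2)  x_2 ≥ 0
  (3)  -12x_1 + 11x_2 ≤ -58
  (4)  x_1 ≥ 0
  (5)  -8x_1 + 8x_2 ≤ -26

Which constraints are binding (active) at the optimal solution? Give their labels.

(1) and (2)

Feasible corners and W = 2x_1 - 10x_2:
  (40/3, 0) → W = 80/3
  (224/27, 34/9) → W = -572/27
  (29/6, 0) → W = 29/3

The maximum is at (40/3, 0). Substituting into each constraint, equality holds for (1) and (2); the remaining constraints have slack.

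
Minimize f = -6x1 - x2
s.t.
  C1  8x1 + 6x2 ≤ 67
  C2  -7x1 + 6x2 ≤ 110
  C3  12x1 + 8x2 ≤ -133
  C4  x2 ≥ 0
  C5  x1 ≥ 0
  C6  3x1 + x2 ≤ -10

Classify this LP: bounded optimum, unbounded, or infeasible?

The boundaries -7x1 + 6x2 = 110 and 12x1 + 8x2 = -133 meet at (-839/64, 389/128), but that point violates x1 ≥ 0. Every candidate vertex is excluded by some other constraint, so the feasible region is empty.

infeasible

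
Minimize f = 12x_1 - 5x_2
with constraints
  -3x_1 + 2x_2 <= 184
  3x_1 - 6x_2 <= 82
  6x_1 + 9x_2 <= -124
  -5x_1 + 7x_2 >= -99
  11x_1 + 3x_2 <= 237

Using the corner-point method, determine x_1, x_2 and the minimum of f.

Feasible corners and f = 12x_1 - 5x_2:
  (-317/3, -133/2) → f = -1871/2
  (-1904/39, 244/13) → f = -8836/13
  (-2/21, -96/7) → f = 472/7

At the optimal vertex, -3x_1 + 2x_2 = 184 and 3x_1 - 6x_2 = 82.
Solving simultaneously gives x_1 = -317/3, x_2 = -133/2.

x_1 = -317/3, x_2 = -133/2, minimum f = -1871/2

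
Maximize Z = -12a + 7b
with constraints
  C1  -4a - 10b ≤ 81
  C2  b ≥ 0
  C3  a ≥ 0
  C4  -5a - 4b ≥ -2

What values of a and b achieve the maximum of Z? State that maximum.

a = 0, b = 1/2, maximum Z = 7/2

Extreme points and Z = -12a + 7b:
  (0, 0) → Z = 0
  (2/5, 0) → Z = -24/5
  (0, 1/2) → Z = 7/2

At the optimal vertex, a = 0 and -5a - 4b = -2.
Solving simultaneously gives a = 0, b = 1/2.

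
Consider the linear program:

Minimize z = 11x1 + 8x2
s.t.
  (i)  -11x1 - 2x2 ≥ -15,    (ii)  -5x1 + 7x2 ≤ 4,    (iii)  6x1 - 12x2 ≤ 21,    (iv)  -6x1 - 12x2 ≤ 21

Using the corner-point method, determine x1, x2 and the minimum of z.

Vertices and z = 11x1 + 8x2:
  (97/87, 119/87) → z = 673/29
  (37/24, -47/48) → z = 73/8
  (-65/34, -27/34) → z = -931/34
  (0, -7/4) → z = -14

The binding constraints are -5x1 + 7x2 = 4 and -6x1 - 12x2 = 21.
Solving simultaneously gives x1 = -65/34, x2 = -27/34.

x1 = -65/34, x2 = -27/34, minimum z = -931/34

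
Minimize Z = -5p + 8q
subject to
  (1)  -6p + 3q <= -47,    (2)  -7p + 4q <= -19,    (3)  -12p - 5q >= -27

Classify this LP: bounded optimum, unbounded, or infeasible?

unbounded

From the feasible point (158/33, -67/11), moving in the direction (5, -12) keeps every constraint satisfied while Z decreases without bound.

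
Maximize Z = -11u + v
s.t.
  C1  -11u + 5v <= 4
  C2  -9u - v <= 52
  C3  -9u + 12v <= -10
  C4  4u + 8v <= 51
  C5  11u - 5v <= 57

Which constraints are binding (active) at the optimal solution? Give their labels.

Vertices and Z = -11u + v:
  (-33/7, -67/7) → Z = 296/7
  (-98/87, -146/87) → Z = 932/87
  (-29/8, -155/8) → Z = 41/2
  (173/30, 419/120) → Z = -7193/120
  (79/12, 37/12) → Z = -208/3

The maximum is at (-33/7, -67/7). Substituting into each constraint, equality holds for C1 and C2; the remaining constraints have slack.

C1 and C2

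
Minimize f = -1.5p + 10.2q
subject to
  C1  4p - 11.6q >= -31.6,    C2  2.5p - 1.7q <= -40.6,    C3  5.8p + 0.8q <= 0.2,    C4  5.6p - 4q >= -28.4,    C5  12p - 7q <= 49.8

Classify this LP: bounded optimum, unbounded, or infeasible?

From the feasible point (-237.75, -325.75), moving in the direction (-4, -5.6) keeps every constraint satisfied while f decreases without bound.

unbounded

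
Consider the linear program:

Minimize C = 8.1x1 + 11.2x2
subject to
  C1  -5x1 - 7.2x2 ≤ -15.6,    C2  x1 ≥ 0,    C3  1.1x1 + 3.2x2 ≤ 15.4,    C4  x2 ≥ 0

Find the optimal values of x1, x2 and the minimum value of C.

x1 = 0, x2 = 13/6, minimum C = 364/15

Vertices and C = 8.1x1 + 11.2x2:
  (0, 13/6) → C = 364/15
  (78/25, 0) → C = 3159/125
  (0, 77/16) → C = 539/10
  (14, 0) → C = 567/5

The binding constraints are -5x1 - 7.2x2 = -15.6 and x1 = 0.
Solving simultaneously gives x1 = 0, x2 = 13/6.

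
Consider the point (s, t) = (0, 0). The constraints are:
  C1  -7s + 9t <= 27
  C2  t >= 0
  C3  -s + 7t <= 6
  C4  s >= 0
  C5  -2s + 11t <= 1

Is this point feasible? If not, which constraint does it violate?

feasible

C1: 0 ≤ 27 ✓
C2: 0 ≥ 0 ✓
C3: 0 ≤ 6 ✓
C4: 0 ≥ 0 ✓
C5: 0 ≤ 1 ✓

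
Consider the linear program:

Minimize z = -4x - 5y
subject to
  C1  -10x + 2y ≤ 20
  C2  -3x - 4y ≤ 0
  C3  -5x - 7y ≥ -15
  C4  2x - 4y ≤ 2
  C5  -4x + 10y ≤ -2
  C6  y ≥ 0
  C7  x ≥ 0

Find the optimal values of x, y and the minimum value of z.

x = 37/17, y = 10/17, minimum z = -198/17

Feasible corners and z = -4x - 5y:
  (37/17, 10/17) → z = -198/17
  (82/39, 25/39) → z = -151/13
  (1, 0) → z = -4
  (1/2, 0) → z = -2

The binding constraints are -5x - 7y = -15 and 2x - 4y = 2.
Solving simultaneously gives x = 37/17, y = 10/17.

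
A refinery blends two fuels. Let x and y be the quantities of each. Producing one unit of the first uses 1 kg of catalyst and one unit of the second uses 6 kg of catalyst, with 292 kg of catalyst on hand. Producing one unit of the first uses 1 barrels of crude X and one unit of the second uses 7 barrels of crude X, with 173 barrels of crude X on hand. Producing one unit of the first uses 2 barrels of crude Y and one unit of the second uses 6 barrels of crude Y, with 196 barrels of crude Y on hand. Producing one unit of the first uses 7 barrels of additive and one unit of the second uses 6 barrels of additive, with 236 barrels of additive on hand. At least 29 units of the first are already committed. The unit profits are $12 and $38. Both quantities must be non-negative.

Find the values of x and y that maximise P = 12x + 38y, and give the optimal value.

x = 29, y = 11/2, maximum P = 557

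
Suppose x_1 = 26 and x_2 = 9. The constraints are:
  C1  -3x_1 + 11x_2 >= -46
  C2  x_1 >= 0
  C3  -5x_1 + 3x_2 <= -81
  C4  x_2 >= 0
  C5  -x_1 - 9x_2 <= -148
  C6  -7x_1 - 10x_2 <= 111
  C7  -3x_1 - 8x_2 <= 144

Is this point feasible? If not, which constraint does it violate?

Constraint C5: -x_1 - 9x_2 = -107, which is not ≤ -148. All other constraints are satisfied.

not feasible — violates C5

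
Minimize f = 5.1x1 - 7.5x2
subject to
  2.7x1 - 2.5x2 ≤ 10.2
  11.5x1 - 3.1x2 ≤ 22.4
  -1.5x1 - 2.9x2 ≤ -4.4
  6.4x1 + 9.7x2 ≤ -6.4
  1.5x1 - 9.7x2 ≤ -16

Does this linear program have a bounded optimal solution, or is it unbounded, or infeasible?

From the feasible point (-6124/401, 3776/401), moving in the direction (-2.9, 1.5) keeps every constraint satisfied while f decreases without bound.

unbounded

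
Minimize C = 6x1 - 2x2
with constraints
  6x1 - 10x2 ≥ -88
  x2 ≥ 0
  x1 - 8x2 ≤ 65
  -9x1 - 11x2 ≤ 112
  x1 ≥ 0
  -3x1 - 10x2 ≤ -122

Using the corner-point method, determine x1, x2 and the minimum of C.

The feasible region is unbounded (it extends along (8, 1), (5, 3)), but C strictly increases along every unbounded feasible direction, so there is no improving ray and the minimum is attained at a vertex.

x1 = 34/9, x2 = 166/15, minimum C = 8/15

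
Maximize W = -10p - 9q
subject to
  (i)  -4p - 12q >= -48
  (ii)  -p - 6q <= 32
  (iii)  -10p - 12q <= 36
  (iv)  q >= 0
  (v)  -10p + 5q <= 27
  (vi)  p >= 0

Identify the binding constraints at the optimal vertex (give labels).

Feasible corners and W = -10p - 9q:
  (12, 0) → W = -120
  (0, 4) → W = -36
  (0, 0) → W = 0

The maximum is at (0, 0). Substituting into each constraint, equality holds for (iv) and (vi); the remaining constraints have slack.

(iv) and (vi)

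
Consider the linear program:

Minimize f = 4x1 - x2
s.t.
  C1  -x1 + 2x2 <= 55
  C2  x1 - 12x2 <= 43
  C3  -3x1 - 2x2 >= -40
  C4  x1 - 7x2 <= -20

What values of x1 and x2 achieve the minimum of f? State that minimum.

x1 = -69, x2 = -7, minimum f = -269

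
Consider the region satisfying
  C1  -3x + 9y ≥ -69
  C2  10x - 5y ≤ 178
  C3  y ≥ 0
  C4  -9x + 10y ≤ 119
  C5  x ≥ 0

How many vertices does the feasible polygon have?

4

Intersecting each pair of boundary lines and keeping only the points that satisfy every inequality leaves:
  (89/5, 0)
  (475/11, 2792/55)
  (0, 0)
  (0, 119/10)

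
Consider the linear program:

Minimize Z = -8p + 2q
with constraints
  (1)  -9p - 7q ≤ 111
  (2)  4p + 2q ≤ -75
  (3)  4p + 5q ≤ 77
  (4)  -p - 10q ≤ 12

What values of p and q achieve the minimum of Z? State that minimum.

Vertices and Z = -8p + 2q:
  (-303/10, 231/10) → Z = 1443/5
  (-1094/17, 1137/17) → Z = 11026/17
  (-529/12, 152/3) → Z = 454

The optimum lies where -9p - 7q = 111 and 4p + 2q = -75.
Solving simultaneously gives p = -303/10, q = 231/10.

p = -303/10, q = 231/10, minimum Z = 1443/5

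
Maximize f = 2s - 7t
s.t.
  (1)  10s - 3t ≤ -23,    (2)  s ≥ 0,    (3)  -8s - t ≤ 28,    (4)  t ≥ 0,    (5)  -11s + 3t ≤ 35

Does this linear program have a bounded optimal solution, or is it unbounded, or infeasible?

Corner points and f = 2s - 7t:
  (0, 23/3) → f = -161/3
  (0, 35/3) → f = -245/3
The feasible region has finitely many vertices and no improving ray; the maximum is -161/3 at (0, 23/3).

bounded optimum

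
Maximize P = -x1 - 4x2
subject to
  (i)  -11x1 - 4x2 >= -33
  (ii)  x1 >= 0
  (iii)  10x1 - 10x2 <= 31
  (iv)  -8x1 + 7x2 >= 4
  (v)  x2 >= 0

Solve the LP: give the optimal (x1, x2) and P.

x1 = 0, x2 = 4/7, maximum P = -16/7

Corner points and P = -x1 - 4x2:
  (0, 33/4) → P = -33
  (215/109, 308/109) → P = -1447/109
  (0, 4/7) → P = -16/7

The binding constraints are x1 = 0 and -8x1 + 7x2 = 4.
Solving simultaneously gives x1 = 0, x2 = 4/7.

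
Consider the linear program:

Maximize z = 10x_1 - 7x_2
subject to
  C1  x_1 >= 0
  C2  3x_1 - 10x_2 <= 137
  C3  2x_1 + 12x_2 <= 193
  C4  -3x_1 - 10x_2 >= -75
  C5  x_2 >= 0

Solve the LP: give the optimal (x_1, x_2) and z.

Extreme points and z = 10x_1 - 7x_2:
  (0, 15/2) → z = -105/2
  (0, 0) → z = 0
  (25, 0) → z = 250

The optimum lies where -3x_1 - 10x_2 = -75 and x_2 = 0.
Solving simultaneously gives x_1 = 25, x_2 = 0.

x_1 = 25, x_2 = 0, maximum z = 250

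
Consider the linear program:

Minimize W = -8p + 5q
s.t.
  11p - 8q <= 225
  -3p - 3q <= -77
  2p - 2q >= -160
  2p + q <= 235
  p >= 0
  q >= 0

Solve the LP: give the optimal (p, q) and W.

p = 2105/27, q = 2135/27, minimum W = -685/3

Vertices and W = -8p + 5q:
  (1291/57, 172/57) → W = -3156/19
  (2105/27, 2135/27) → W = -685/3
  (0, 77/3) → W = 385/3
  (155/3, 395/3) → W = 245
  (0, 80) → W = 400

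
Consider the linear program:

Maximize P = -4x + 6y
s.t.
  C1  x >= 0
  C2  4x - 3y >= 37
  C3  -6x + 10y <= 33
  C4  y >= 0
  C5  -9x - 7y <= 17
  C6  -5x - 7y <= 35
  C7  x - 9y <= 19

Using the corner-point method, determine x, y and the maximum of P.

x = 469/22, y = 177/11, maximum P = 124/11

Vertices and P = -4x + 6y:
  (469/22, 177/11) → P = 124/11
  (37/4, 0) → P = -37
  (19, 0) → P = -76
The feasible region is unbounded (it extends along (5, 3), (9, 1)), but P strictly decreases along every unbounded feasible direction, so there is no improving ray and the maximum is attained at a vertex.

The binding constraints are 4x - 3y = 37 and -6x + 10y = 33.
Solving simultaneously gives x = 469/22, y = 177/11.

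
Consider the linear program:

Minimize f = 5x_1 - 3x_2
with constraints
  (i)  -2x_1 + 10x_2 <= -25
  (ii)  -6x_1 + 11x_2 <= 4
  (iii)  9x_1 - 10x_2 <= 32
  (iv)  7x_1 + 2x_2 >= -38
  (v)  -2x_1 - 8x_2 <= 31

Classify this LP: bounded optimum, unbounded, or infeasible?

bounded optimum

Vertices and f = 5x_1 - 3x_2:
  (1, -23/10) → f = 119/10
  (-55/18, -28/9) → f = -107/18
  (-27/46, -343/92) → f = 33/4
The feasible region has finitely many vertices and no improving ray; the minimum is -107/18 at (-55/18, -28/9).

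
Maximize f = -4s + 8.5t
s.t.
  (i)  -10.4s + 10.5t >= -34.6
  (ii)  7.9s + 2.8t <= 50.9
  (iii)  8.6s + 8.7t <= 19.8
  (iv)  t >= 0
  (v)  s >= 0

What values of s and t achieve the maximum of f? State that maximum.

s = 0, t = 66/29, maximum f = 561/29

Feasible corners and f = -4s + 8.5t:
  (99/43, 0) → f = -396/43
  (0, 66/29) → f = 561/29
  (0, 0) → f = 0

At the optimal vertex, 8.6s + 8.7t = 19.8 and s = 0.
Solving simultaneously gives s = 0, t = 66/29.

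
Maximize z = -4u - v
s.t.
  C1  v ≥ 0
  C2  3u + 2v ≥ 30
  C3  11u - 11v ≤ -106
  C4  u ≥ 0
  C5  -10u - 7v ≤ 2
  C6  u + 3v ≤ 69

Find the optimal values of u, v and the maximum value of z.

u = 0, v = 15, maximum z = -15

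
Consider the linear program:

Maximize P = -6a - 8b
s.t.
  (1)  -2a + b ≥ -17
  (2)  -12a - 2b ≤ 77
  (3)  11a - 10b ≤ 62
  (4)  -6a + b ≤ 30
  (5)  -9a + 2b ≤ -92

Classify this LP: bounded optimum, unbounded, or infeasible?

bounded optimum

Corner points and P = -6a - 8b:
  (12, 7) → P = -128
  (199/17, 227/34) → P = -2102/17
The feasible region has finitely many vertices and no improving ray; the maximum is -2102/17 at (199/17, 227/34).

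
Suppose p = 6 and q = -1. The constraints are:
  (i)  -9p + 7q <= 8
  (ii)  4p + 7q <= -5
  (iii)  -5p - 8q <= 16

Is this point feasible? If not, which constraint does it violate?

Constraint (ii): 4p + 7q = 17, which is not ≤ -5. All other constraints are satisfied.

not feasible — violates (ii)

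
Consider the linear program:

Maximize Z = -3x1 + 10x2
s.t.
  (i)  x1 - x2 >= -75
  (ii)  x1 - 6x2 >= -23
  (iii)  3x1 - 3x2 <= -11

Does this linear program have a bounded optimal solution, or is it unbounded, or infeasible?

bounded optimum

Vertices and Z = -3x1 + 10x2:
  (-427/5, -52/5) → Z = 761/5
  (1/5, 58/15) → Z = 571/15
The feasible region has finitely many vertices and no improving ray; the maximum is 761/5 at (-427/5, -52/5).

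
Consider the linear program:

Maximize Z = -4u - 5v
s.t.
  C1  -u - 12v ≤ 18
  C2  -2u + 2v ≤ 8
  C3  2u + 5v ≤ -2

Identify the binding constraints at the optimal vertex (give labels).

C1 and C2

Corner points and Z = -4u - 5v:
  (-66/13, -14/13) → Z = 334/13
  (66/19, -34/19) → Z = -94/19
  (-22/7, 6/7) → Z = 58/7

The maximum is at (-66/13, -14/13). Substituting into each constraint, equality holds for C1 and C2; the remaining constraints have slack.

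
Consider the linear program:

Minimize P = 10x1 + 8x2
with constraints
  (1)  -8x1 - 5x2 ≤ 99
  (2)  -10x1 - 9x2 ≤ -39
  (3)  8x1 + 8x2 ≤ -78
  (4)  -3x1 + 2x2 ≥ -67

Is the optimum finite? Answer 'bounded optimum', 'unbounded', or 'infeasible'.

infeasible

The boundaries -8x1 - 5x2 = 99 and -10x1 - 9x2 = -39 meet at (-543/11, 651/11), but that point violates 8x1 + 8x2 ≤ -78. Every candidate vertex is excluded by some other constraint, so the feasible region is empty.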